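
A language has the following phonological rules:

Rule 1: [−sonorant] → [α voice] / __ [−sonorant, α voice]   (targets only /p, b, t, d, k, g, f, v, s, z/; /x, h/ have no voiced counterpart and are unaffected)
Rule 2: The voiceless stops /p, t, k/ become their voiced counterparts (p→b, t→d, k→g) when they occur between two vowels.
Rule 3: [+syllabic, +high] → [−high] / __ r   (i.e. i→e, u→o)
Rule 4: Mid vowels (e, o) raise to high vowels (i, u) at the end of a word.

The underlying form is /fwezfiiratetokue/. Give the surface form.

Rule 1 (regressive voicing assimilation): /z/ precedes the voiceless obstruent /f/, so it devoices to [s] by assimilation. /fwezfiiratetokue/ → fwesfiiratetokue.
Rule 2 (intervocalic voicing): /t/ is a voiceless stop between vowels /a/ and /e/, so it voices to [d]. /t/ is a voiceless stop between vowels /e/ and /o/, so it voices to [d]. /k/ is a voiceless stop between vowels /o/ and /u/, so it voices to [g]. /fwesfiiratetokue/ → fwesfiiradedogue.
Rule 3 (pre-rhotic lowering): /i/ is a high vowel immediately before /r/, so it lowers to [e]. /fwesfiiradedogue/ → fwesfieradedogue.
Rule 4 (final vowel raising): /e/ is a mid vowel in word-final position, so it raises to [i]. /fwesfieradedogue/ → fwesfieradedogui.

fwesfieradedogui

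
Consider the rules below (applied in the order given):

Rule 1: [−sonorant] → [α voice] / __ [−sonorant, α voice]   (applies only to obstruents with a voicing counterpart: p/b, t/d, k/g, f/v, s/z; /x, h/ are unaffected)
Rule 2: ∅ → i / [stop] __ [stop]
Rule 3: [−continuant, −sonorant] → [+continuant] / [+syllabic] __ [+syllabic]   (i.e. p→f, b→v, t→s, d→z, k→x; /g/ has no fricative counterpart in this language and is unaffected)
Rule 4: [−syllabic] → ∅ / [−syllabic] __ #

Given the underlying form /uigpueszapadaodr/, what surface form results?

Rule 1 (regressive voicing assimilation): /g/ precedes the voiceless obstruent /p/, so it devoices to [k] by assimilation. /s/ precedes the voiced obstruent /z/, so it voices to [z] by assimilation. /uigpueszapadaodr/ → uikpuezzapadaodr.
Rule 2 (stop-cluster i-epenthesis): /k/ and /p/ form a stop–stop cluster, so [i] is inserted between them. /uikpuezzapadaodr/ → uikipuezzapadaodr.
Rule 3 (intervocalic spirantization): /k/ is a stop between vowels /i/ and /i/, so it spirantizes to the fricative [x]. /p/ is a stop between vowels /i/ and /u/, so it spirantizes to the fricative [f]. /p/ is a stop between vowels /a/ and /a/, so it spirantizes to the fricative [f]. /d/ is a stop between vowels /a/ and /a/, so it spirantizes to the fricative [z]. /uikipuezzapadaodr/ → uixifuezzafazaodr.
Rule 4 (final cluster simplification): /r/ is the second consonant of a word-final cluster /dr/, so it deletes. /uixifuezzafazaodr/ → uixifuezzafazaod.

uixifuezzafazaod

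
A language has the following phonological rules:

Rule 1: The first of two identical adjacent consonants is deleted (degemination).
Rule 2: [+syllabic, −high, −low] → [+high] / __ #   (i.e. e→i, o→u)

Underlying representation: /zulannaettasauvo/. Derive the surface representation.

Rule 1 (degemination): /nn/ is a geminate; the first /n/ deletes. /tt/ is a geminate; the first /t/ deletes. /zulannaettasauvo/ → zulanaetasauvo.
Rule 2 (final vowel raising): /o/ is a mid vowel in word-final position, so it raises to [u]. /zulanaetasauvo/ → zulanaetasauvu.

zulanaetasauvu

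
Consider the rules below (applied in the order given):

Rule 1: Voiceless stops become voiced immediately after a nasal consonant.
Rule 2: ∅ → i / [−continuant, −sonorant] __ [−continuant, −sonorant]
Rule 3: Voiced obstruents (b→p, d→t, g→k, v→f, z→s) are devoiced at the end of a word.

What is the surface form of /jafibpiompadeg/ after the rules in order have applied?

jafibipiombadek

Rule 1 (post-nasal voicing): /p/ is a voiceless stop immediately after the nasal /m/, so it voices to [b]. /jafibpiompadeg/ → jafibpiombadeg.
Rule 2 (stop-cluster i-epenthesis): /b/ and /p/ form a stop–stop cluster, so [i] is inserted between them. /jafibpiombadeg/ → jafibipiombadeg.
Rule 3 (final devoicing): /g/ is a voiced obstruent in word-final position, so it devoices to [k]. /jafibipiombadeg/ → jafibipiombadek.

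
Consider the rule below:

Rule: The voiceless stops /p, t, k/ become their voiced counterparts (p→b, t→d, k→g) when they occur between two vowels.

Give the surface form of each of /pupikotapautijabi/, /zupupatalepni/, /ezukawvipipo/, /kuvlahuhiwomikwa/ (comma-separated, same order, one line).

/pupikotapautijabi/: /p/ is a voiceless stop between vowels /u/ and /i/, so it voices to [b]. /k/ is a voiceless stop between vowels /i/ and /o/, so it voices to [g]. /t/ is a voiceless stop between vowels /o/ and /a/, so it voices to [d]. /p/ is a voiceless stop between vowels /a/ and /a/, so it voices to [b]. /t/ is a voiceless stop between vowels /u/ and /i/, so it voices to [d]. → [pubigodabaudijabi].
/zupupatalepni/: /p/ is a voiceless stop between vowels /u/ and /u/, so it voices to [b]. /p/ is a voiceless stop between vowels /u/ and /a/, so it voices to [b]. /t/ is a voiceless stop between vowels /a/ and /a/, so it voices to [d]. → [zububadalepni].
/ezukawvipipo/: /k/ is a voiceless stop between vowels /u/ and /a/, so it voices to [g]. /p/ is a voiceless stop between vowels /i/ and /i/, so it voices to [b]. /p/ is a voiceless stop between vowels /i/ and /o/, so it voices to [b]. → [ezugawvibibo].
/kuvlahuhiwomikwa/: the rule's environment is not met; surfaces unchanged as [kuvlahuhiwomikwa].

pubigodabaudijabi, zububadalepni, ezugawvibibo, kuvlahuhiwomikwa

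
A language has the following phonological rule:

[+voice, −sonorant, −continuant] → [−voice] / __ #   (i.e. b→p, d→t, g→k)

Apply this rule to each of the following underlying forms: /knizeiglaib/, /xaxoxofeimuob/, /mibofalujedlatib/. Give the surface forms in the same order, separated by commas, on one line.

knizeiglaip, xaxoxofeimuop, mibofalujedlatip

/knizeiglaib/: /b/ is a voiced stop in word-final position, so it devoices to [p]. → [knizeiglaip].
/xaxoxofeimuob/: /b/ is a voiced stop in word-final position, so it devoices to [p]. → [xaxoxofeimuop].
/mibofalujedlatib/: /b/ is a voiced stop in word-final position, so it devoices to [p]. → [mibofalujedlatip].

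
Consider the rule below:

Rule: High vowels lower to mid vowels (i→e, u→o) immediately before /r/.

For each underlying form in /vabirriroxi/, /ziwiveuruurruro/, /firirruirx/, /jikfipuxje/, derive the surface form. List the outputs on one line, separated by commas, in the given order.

/vabirriroxi/: /i/ is a high vowel immediately before /r/, so it lowers to [e]. /i/ is a high vowel immediately before /r/, so it lowers to [e]. → [vaberreroxi].
/ziwiveuruurruro/: /u/ is a high vowel immediately before /r/, so it lowers to [o]. /u/ is a high vowel immediately before /r/, so it lowers to [o]. /u/ is a high vowel immediately before /r/, so it lowers to [o]. → [ziwiveoruorroro].
/firirruirx/: /i/ is a high vowel immediately before /r/, so it lowers to [e]. /i/ is a high vowel immediately before /r/, so it lowers to [e]. /i/ is a high vowel immediately before /r/, so it lowers to [e]. → [fererruerx].
/jikfipuxje/: the rule's environment is not met; surfaces unchanged as [jikfipuxje].

vaberreroxi, ziwiveoruorroro, fererruerx, jikfipuxje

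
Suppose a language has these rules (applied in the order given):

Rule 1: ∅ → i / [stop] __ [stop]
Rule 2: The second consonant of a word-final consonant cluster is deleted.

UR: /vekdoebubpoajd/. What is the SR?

vekidoebubipoaj

Rule 1 (stop-cluster i-epenthesis): /k/ and /d/ form a stop–stop cluster, so [i] is inserted between them. /b/ and /p/ form a stop–stop cluster, so [i] is inserted between them. /vekdoebubpoajd/ → vekidoebubipoajd.
Rule 2 (final cluster simplification): /d/ is the second consonant of a word-final cluster /jd/, so it deletes. /vekidoebubipoajd/ → vekidoebubipoaj.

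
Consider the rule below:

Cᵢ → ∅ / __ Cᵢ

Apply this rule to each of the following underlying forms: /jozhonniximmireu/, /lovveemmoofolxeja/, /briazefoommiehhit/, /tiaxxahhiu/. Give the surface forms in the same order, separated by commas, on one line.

jozhoniximireu, loveemoofolxeja, briazefoomiehit, tiaxahiu

/jozhonniximmireu/: /nn/ is a geminate; the first /n/ deletes. /mm/ is a geminate; the first /m/ deletes. → [jozhoniximireu].
/lovveemmoofolxeja/: /vv/ is a geminate; the first /v/ deletes. /mm/ is a geminate; the first /m/ deletes. → [loveemoofolxeja].
/briazefoommiehhit/: /mm/ is a geminate; the first /m/ deletes. /hh/ is a geminate; the first /h/ deletes. → [briazefoomiehit].
/tiaxxahhiu/: /xx/ is a geminate; the first /x/ deletes. /hh/ is a geminate; the first /h/ deletes. → [tiaxahiu].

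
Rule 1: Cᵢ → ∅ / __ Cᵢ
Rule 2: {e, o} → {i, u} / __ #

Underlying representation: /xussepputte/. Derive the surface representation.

xuseputi

Rule 1 (degemination): /ss/ is a geminate; the first /s/ deletes. /pp/ is a geminate; the first /p/ deletes. /tt/ is a geminate; the first /t/ deletes. /xussepputte/ → xusepute.
Rule 2 (final vowel raising): /e/ is a mid vowel in word-final position, so it raises to [i]. /xusepute/ → xuseputi.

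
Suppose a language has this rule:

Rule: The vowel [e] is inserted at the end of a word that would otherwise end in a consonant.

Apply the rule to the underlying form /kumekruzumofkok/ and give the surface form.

kumekruzumofkoke

the form ends in the consonant /k/, so [e] is inserted word-finally.
Surface form: [kumekruzumofkoke].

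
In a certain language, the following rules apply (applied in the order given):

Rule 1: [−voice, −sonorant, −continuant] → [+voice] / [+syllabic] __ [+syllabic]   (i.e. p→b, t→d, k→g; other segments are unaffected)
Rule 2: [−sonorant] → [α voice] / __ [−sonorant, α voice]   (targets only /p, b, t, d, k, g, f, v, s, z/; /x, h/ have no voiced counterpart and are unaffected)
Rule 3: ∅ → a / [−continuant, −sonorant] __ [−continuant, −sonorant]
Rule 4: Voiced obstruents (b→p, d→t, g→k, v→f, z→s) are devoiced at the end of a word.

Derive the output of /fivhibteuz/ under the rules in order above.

Rule 1 (intervocalic voicing): no segment meets the environment; /fivhibteuz/ is unchanged.
Rule 2 (regressive voicing assimilation): /v/ precedes the voiceless obstruent /h/, so it devoices to [f] by assimilation. /b/ precedes the voiceless obstruent /t/, so it devoices to [p] by assimilation. /fivhibteuz/ → fifhipteuz.
Rule 3 (stop-cluster a-epenthesis): /p/ and /t/ form a stop–stop cluster, so [a] is inserted between them. /fifhipteuz/ → fifhipateuz.
Rule 4 (final devoicing): /z/ is a voiced obstruent in word-final position, so it devoices to [s]. /fifhipateuz/ → fifhipateus.

fifhipateus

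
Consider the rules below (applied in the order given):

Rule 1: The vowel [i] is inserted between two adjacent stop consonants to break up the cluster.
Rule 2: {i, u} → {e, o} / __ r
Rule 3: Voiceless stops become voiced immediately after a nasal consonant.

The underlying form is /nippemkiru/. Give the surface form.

nipipemgeru

Rule 1 (stop-cluster i-epenthesis): /p/ and /p/ form a stop–stop cluster, so [i] is inserted between them. /nippemkiru/ → nipipemkiru.
Rule 2 (pre-rhotic lowering): /i/ is a high vowel immediately before /r/, so it lowers to [e]. /nipipemkiru/ → nipipemkeru.
Rule 3 (post-nasal voicing): /k/ is a voiceless stop immediately after the nasal /m/, so it voices to [g]. /nipipemkeru/ → nipipemgeru.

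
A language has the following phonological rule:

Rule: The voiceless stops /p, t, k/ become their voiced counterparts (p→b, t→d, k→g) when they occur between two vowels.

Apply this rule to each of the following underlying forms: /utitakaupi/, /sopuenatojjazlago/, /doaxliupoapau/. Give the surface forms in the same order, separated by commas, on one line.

/utitakaupi/: /t/ is a voiceless stop between vowels /u/ and /i/, so it voices to [d]. /t/ is a voiceless stop between vowels /i/ and /a/, so it voices to [d]. /k/ is a voiceless stop between vowels /a/ and /a/, so it voices to [g]. /p/ is a voiceless stop between vowels /u/ and /i/, so it voices to [b]. → [udidagaubi].
/sopuenatojjazlago/: /p/ is a voiceless stop between vowels /o/ and /u/, so it voices to [b]. /t/ is a voiceless stop between vowels /a/ and /o/, so it voices to [d]. → [sobuenadojjazlago].
/doaxliupoapau/: /p/ is a voiceless stop between vowels /u/ and /o/, so it voices to [b]. /p/ is a voiceless stop between vowels /a/ and /a/, so it voices to [b]. → [doaxliuboabau].

udidagaubi, sobuenadojjazlago, doaxliuboabau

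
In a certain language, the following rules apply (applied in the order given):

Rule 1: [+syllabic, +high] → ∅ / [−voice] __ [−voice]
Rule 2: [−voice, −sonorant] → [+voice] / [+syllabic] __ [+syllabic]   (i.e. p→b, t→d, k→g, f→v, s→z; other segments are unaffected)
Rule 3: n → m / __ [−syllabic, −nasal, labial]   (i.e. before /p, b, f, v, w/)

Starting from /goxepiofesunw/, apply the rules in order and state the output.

Rule 1 (high vowel syncope): no segment meets the environment; /goxepiofesunw/ is unchanged.
Rule 2 (intervocalic voicing): /p/ is a voiceless obstruent between vowels /e/ and /i/, so it voices to [b]. /f/ is a voiceless obstruent between vowels /o/ and /e/, so it voices to [v]. /s/ is a voiceless obstruent between vowels /e/ and /u/, so it voices to [z]. /goxepiofesunw/ → goxebiovezunw.
Rule 3 (nasal place assimilation): /n/ precedes the labial consonant /w/, so it assimilates in place to [m]. /goxebiovezunw/ → goxebiovezumw.

goxebiovezumw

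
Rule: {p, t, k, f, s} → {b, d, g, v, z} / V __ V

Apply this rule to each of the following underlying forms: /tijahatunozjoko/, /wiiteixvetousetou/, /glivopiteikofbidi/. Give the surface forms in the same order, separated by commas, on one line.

/tijahatunozjoko/: /t/ is a voiceless obstruent between vowels /a/ and /u/, so it voices to [d]. /k/ is a voiceless obstruent between vowels /o/ and /o/, so it voices to [g]. → [tijahadunozjogo].
/wiiteixvetousetou/: /t/ is a voiceless obstruent between vowels /i/ and /e/, so it voices to [d]. /t/ is a voiceless obstruent between vowels /e/ and /o/, so it voices to [d]. /s/ is a voiceless obstruent between vowels /u/ and /e/, so it voices to [z]. /t/ is a voiceless obstruent between vowels /e/ and /o/, so it voices to [d]. → [wiideixvedouzedou].
/glivopiteikofbidi/: /p/ is a voiceless obstruent between vowels /o/ and /i/, so it voices to [b]. /t/ is a voiceless obstruent between vowels /i/ and /e/, so it voices to [d]. /k/ is a voiceless obstruent between vowels /i/ and /o/, so it voices to [g]. → [glivobideigofbidi].

tijahadunozjogo, wiideixvedouzedou, glivobideigofbidi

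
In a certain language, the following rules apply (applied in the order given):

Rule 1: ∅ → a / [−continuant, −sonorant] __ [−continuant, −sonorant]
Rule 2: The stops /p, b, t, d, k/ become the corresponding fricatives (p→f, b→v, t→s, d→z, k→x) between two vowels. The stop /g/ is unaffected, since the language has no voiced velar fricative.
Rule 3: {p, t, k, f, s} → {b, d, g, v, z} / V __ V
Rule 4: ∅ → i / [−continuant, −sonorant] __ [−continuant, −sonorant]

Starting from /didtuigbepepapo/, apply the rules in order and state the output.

dizazuigavevevavo

Rule 1 (stop-cluster a-epenthesis): /d/ and /t/ form a stop–stop cluster, so [a] is inserted between them. /g/ and /b/ form a stop–stop cluster, so [a] is inserted between them. /didtuigbepepapo/ → didatuigabepepapo.
Rule 2 (intervocalic spirantization): /d/ is a stop between vowels /i/ and /a/, so it spirantizes to the fricative [z]. /t/ is a stop between vowels /a/ and /u/, so it spirantizes to the fricative [s]. /b/ is a stop between vowels /a/ and /e/, so it spirantizes to the fricative [v]. /p/ is a stop between vowels /e/ and /e/, so it spirantizes to the fricative [f]. /p/ is a stop between vowels /e/ and /a/, so it spirantizes to the fricative [f]. /p/ is a stop between vowels /a/ and /o/, so it spirantizes to the fricative [f]. /didatuigabepepapo/ → dizasuigavefefafo.
Rule 3 (intervocalic voicing): /s/ is a voiceless obstruent between vowels /a/ and /u/, so it voices to [z]. /f/ is a voiceless obstruent between vowels /e/ and /e/, so it voices to [v]. /f/ is a voiceless obstruent between vowels /e/ and /a/, so it voices to [v]. /f/ is a voiceless obstruent between vowels /a/ and /o/, so it voices to [v]. /dizasuigavefefafo/ → dizazuigavevevavo.
Rule 4 (stop-cluster i-epenthesis): no segment meets the environment; /dizazuigavevevavo/ is unchanged.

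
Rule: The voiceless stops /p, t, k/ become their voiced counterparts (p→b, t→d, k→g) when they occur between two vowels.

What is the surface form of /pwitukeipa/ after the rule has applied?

pwidugeiba

Scanning /pwitukeipa/: /p/ at position 1 is not in the conditioning environment; /t/ is a voiceless stop between vowels /i/ and /u/, so it voices to [d]; /k/ is a voiceless stop between vowels /u/ and /e/, so it voices to [g]; /p/ is a voiceless stop between vowels /i/ and /a/, so it voices to [b].
Result: [pwidugeiba].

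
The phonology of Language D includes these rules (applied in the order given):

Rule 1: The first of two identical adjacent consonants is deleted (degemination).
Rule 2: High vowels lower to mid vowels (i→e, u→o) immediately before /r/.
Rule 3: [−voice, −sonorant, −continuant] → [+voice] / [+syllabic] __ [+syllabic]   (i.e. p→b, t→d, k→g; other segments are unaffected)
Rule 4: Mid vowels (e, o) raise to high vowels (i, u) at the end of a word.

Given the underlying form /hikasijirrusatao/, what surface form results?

Rule 1 (degemination): /rr/ is a geminate; the first /r/ deletes. /hikasijirrusatao/ → hikasijirusatao.
Rule 2 (pre-rhotic lowering): /i/ is a high vowel immediately before /r/, so it lowers to [e]. /hikasijirusatao/ → hikasijerusatao.
Rule 3 (intervocalic voicing): /k/ is a voiceless stop between vowels /i/ and /a/, so it voices to [g]. /t/ is a voiceless stop between vowels /a/ and /a/, so it voices to [d]. /hikasijerusatao/ → higasijerusadao.
Rule 4 (final vowel raising): /o/ is a mid vowel in word-final position, so it raises to [u]. /higasijerusadao/ → higasijerusadau.

higasijerusadau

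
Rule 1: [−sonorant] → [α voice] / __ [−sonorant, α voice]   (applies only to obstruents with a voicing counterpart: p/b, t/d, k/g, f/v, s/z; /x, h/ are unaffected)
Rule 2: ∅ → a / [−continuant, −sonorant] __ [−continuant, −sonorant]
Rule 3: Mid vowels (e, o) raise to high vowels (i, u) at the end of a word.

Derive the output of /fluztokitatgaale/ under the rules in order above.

Rule 1 (regressive voicing assimilation): /z/ precedes the voiceless obstruent /t/, so it devoices to [s] by assimilation. /t/ precedes the voiced obstruent /g/, so it voices to [d] by assimilation. /fluztokitatgaale/ → flustokitadgaale.
Rule 2 (stop-cluster a-epenthesis): /d/ and /g/ form a stop–stop cluster, so [a] is inserted between them. /flustokitadgaale/ → flustokitadagaale.
Rule 3 (final vowel raising): /e/ is a mid vowel in word-final position, so it raises to [i]. /flustokitadagaale/ → flustokitadagaali.

flustokitadagaali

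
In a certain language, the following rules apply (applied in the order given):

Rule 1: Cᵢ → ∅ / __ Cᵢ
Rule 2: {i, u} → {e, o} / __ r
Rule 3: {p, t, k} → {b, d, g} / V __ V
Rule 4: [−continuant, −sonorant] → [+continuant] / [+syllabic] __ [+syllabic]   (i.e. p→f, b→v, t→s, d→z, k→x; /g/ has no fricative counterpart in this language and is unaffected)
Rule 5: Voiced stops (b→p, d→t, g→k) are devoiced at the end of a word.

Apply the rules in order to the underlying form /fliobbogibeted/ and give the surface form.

fliovogivezet

Rule 1 (degemination): /bb/ is a geminate; the first /b/ deletes. /fliobbogibeted/ → fliobogibeted.
Rule 2 (pre-rhotic lowering): no segment meets the environment; /fliobogibeted/ is unchanged.
Rule 3 (intervocalic voicing): /t/ is a voiceless stop between vowels /e/ and /e/, so it voices to [d]. /fliobogibeted/ → fliobogibeded.
Rule 4 (intervocalic spirantization): /b/ is a stop between vowels /o/ and /o/, so it spirantizes to the fricative [v]. /b/ is a stop between vowels /i/ and /e/, so it spirantizes to the fricative [v]. /d/ is a stop between vowels /e/ and /e/, so it spirantizes to the fricative [z]. /fliobogibeded/ → fliovogivezed.
Rule 5 (final devoicing): /d/ is a voiced stop in word-final position, so it devoices to [t]. /fliovogivezed/ → fliovogivezet.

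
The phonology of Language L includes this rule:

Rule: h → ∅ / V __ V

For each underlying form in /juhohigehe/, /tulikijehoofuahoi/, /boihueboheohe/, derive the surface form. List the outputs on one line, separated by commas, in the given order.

juoigee, tulikijeoofuaoi, boiueboeoe

/juhohigehe/: /h/ occurs between vowels /u/ and /o/, so it deletes. /h/ occurs between vowels /o/ and /i/, so it deletes. /h/ occurs between vowels /e/ and /e/, so it deletes. → [juoigee].
/tulikijehoofuahoi/: /h/ occurs between vowels /e/ and /o/, so it deletes. /h/ occurs between vowels /a/ and /o/, so it deletes. → [tulikijeoofuaoi].
/boihueboheohe/: /h/ occurs between vowels /i/ and /u/, so it deletes. /h/ occurs between vowels /o/ and /e/, so it deletes. /h/ occurs between vowels /o/ and /e/, so it deletes. → [boiueboeoe].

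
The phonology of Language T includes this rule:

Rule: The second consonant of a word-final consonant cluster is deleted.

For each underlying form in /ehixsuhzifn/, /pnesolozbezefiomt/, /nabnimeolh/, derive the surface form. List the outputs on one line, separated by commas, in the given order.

ehixsuhzif, pnesolozbezefiom, nabnimeol

/ehixsuhzifn/: /n/ is the second consonant of a word-final cluster /fn/, so it deletes. → [ehixsuhzif].
/pnesolozbezefiomt/: /t/ is the second consonant of a word-final cluster /mt/, so it deletes. → [pnesolozbezefiom].
/nabnimeolh/: /h/ is the second consonant of a word-final cluster /lh/, so it deletes. → [nabnimeol].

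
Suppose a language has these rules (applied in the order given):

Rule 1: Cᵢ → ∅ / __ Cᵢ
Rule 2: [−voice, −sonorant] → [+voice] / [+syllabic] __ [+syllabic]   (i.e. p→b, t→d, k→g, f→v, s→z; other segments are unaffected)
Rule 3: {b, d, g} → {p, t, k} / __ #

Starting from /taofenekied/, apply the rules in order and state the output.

Rule 1 (degemination): no segment meets the environment; /taofenekied/ is unchanged.
Rule 2 (intervocalic voicing): /f/ is a voiceless obstruent between vowels /o/ and /e/, so it voices to [v]. /k/ is a voiceless obstruent between vowels /e/ and /i/, so it voices to [g]. /taofenekied/ → taovenegied.
Rule 3 (final devoicing): /d/ is a voiced stop in word-final position, so it devoices to [t]. /taovenegied/ → taovenegiet.

taovenegiet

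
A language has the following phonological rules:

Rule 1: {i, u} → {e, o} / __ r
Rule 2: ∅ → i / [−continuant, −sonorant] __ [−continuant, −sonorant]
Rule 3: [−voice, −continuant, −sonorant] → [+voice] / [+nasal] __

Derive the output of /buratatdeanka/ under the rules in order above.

Rule 1 (pre-rhotic lowering): /u/ is a high vowel immediately before /r/, so it lowers to [o]. /buratatdeanka/ → boratatdeanka.
Rule 2 (stop-cluster i-epenthesis): /t/ and /d/ form a stop–stop cluster, so [i] is inserted between them. /boratatdeanka/ → boratatideanka.
Rule 3 (post-nasal voicing): /k/ is a voiceless stop immediately after the nasal /n/, so it voices to [g]. /boratatideanka/ → boratatideanga.

boratatideanga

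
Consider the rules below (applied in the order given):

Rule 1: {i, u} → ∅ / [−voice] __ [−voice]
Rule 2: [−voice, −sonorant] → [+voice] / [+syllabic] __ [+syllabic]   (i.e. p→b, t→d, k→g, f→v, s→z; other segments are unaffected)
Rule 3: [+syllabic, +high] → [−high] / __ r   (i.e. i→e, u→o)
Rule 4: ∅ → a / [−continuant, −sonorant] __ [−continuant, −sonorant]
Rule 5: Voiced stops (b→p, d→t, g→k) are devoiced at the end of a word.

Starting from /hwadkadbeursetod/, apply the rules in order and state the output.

Rule 1 (high vowel syncope): no segment meets the environment; /hwadkadbeursetod/ is unchanged.
Rule 2 (intervocalic voicing): /t/ is a voiceless obstruent between vowels /e/ and /o/, so it voices to [d]. /hwadkadbeursetod/ → hwadkadbeursedod.
Rule 3 (pre-rhotic lowering): /u/ is a high vowel immediately before /r/, so it lowers to [o]. /hwadkadbeursedod/ → hwadkadbeorsedod.
Rule 4 (stop-cluster a-epenthesis): /d/ and /k/ form a stop–stop cluster, so [a] is inserted between them. /d/ and /b/ form a stop–stop cluster, so [a] is inserted between them. /hwadkadbeorsedod/ → hwadakadabeorsedod.
Rule 5 (final devoicing): /d/ is a voiced stop in word-final position, so it devoices to [t]. /hwadakadabeorsedod/ → hwadakadabeorsedot.

hwadakadabeorsedot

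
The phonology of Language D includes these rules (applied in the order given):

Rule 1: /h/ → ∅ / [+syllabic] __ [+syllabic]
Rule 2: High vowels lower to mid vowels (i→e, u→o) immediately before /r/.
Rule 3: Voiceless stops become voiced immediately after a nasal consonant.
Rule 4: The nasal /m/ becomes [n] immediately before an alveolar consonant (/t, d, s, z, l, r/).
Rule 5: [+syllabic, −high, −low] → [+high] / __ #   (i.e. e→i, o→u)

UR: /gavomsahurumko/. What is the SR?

gavonsaorumgu

Rule 1 (intervocalic h-deletion): /h/ occurs between vowels /a/ and /u/, so it deletes. /gavomsahurumko/ → gavomsaurumko.
Rule 2 (pre-rhotic lowering): /u/ is a high vowel immediately before /r/, so it lowers to [o]. /gavomsaurumko/ → gavomsaorumko.
Rule 3 (post-nasal voicing): /k/ is a voiceless stop immediately after the nasal /m/, so it voices to [g]. /gavomsaorumko/ → gavomsaorumgo.
Rule 4 (nasal place assimilation): /m/ precedes the alveolar consonant /s/, so it assimilates in place to [n]. /gavomsaorumgo/ → gavonsaorumgo.
Rule 5 (final vowel raising): /o/ is a mid vowel in word-final position, so it raises to [u]. /gavonsaorumgo/ → gavonsaorumgu.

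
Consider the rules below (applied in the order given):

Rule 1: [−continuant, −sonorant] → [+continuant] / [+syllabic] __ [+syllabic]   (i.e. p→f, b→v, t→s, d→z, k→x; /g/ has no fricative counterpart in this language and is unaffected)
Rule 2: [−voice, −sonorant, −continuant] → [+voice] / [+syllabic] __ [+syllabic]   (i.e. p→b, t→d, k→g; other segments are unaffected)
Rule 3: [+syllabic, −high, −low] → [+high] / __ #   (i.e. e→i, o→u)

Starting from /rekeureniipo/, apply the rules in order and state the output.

Rule 1 (intervocalic spirantization): /k/ is a stop between vowels /e/ and /e/, so it spirantizes to the fricative [x]. /p/ is a stop between vowels /i/ and /o/, so it spirantizes to the fricative [f]. /rekeureniipo/ → rexeureniifo.
Rule 2 (intervocalic voicing): no segment meets the environment; /rexeureniifo/ is unchanged.
Rule 3 (final vowel raising): /o/ is a mid vowel in word-final position, so it raises to [u]. /rexeureniifo/ → rexeureniifu.

rexeureniifu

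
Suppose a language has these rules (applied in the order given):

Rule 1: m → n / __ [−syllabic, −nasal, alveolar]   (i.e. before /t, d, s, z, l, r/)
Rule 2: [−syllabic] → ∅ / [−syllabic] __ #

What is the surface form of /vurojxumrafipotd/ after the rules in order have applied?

vurojxunrafipot

Rule 1 (nasal place assimilation): /m/ precedes the alveolar consonant /r/, so it assimilates in place to [n]. /vurojxumrafipotd/ → vurojxunrafipotd.
Rule 2 (final cluster simplification): /d/ is the second consonant of a word-final cluster /td/, so it deletes. /vurojxunrafipotd/ → vurojxunrafipot.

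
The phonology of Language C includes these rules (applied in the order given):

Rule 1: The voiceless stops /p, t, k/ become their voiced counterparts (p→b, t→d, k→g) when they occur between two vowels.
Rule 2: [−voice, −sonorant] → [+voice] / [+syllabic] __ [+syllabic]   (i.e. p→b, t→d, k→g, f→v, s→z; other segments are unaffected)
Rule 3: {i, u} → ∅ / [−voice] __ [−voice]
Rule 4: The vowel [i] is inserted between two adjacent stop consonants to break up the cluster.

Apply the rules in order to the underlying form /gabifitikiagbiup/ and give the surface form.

gabividigiagibiup

Rule 1 (intervocalic voicing): /t/ is a voiceless stop between vowels /i/ and /i/, so it voices to [d]. /k/ is a voiceless stop between vowels /i/ and /i/, so it voices to [g]. /gabifitikiagbiup/ → gabifidigiagbiup.
Rule 2 (intervocalic voicing): /f/ is a voiceless obstruent between vowels /i/ and /i/, so it voices to [v]. /gabifidigiagbiup/ → gabividigiagbiup.
Rule 3 (high vowel syncope): no segment meets the environment; /gabividigiagbiup/ is unchanged.
Rule 4 (stop-cluster i-epenthesis): /g/ and /b/ form a stop–stop cluster, so [i] is inserted between them. /gabividigiagbiup/ → gabividigiagibiup.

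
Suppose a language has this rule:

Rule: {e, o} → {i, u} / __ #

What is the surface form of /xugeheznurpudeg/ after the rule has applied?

No segment of /xugeheznurpudeg/ meets the structural description of the rule, so the form surfaces unchanged.

xugeheznurpudeg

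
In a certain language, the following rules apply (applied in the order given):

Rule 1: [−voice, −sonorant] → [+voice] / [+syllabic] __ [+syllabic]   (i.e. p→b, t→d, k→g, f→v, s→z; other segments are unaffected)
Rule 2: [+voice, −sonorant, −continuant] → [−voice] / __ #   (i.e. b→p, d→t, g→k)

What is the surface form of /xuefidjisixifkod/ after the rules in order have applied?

xuevidjizixifkot

Rule 1 (intervocalic voicing): /f/ is a voiceless obstruent between vowels /e/ and /i/, so it voices to [v]. /s/ is a voiceless obstruent between vowels /i/ and /i/, so it voices to [z]. /xuefidjisixifkod/ → xuevidjizixifkod.
Rule 2 (final devoicing): /d/ is a voiced stop in word-final position, so it devoices to [t]. /xuevidjizixifkod/ → xuevidjizixifkot.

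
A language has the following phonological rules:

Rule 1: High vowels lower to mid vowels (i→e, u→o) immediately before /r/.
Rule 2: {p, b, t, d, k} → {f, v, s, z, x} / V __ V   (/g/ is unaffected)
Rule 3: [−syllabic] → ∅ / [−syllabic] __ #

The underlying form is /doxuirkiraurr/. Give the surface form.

doxuerkeraor

Rule 1 (pre-rhotic lowering): /i/ is a high vowel immediately before /r/, so it lowers to [e]. /i/ is a high vowel immediately before /r/, so it lowers to [e]. /u/ is a high vowel immediately before /r/, so it lowers to [o]. /doxuirkiraurr/ → doxuerkeraorr.
Rule 2 (intervocalic spirantization): no segment meets the environment; /doxuerkeraorr/ is unchanged.
Rule 3 (final cluster simplification): /r/ is the second consonant of a word-final cluster /rr/, so it deletes. /doxuerkeraorr/ → doxuerkeraor.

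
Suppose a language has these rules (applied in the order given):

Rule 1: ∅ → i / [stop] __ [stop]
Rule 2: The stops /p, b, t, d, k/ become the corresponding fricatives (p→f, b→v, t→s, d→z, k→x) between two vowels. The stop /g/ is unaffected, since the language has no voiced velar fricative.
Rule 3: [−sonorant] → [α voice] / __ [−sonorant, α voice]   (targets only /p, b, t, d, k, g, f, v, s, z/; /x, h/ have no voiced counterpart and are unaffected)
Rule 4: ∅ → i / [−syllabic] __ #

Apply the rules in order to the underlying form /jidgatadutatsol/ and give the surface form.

Rule 1 (stop-cluster i-epenthesis): /d/ and /g/ form a stop–stop cluster, so [i] is inserted between them. /jidgatadutatsol/ → jidigatadutatsol.
Rule 2 (intervocalic spirantization): /d/ is a stop between vowels /i/ and /i/, so it spirantizes to the fricative [z]. /t/ is a stop between vowels /a/ and /a/, so it spirantizes to the fricative [s]. /d/ is a stop between vowels /a/ and /u/, so it spirantizes to the fricative [z]. /t/ is a stop between vowels /u/ and /a/, so it spirantizes to the fricative [s]. /jidigatadutatsol/ → jizigasazusatsol.
Rule 3 (regressive voicing assimilation): no segment meets the environment; /jizigasazusatsol/ is unchanged.
Rule 4 (final i-epenthesis): the form ends in the consonant /l/, so [i] is inserted word-finally. /jizigasazusatsol/ → jizigasazusatsoli.

jizigasazusatsoli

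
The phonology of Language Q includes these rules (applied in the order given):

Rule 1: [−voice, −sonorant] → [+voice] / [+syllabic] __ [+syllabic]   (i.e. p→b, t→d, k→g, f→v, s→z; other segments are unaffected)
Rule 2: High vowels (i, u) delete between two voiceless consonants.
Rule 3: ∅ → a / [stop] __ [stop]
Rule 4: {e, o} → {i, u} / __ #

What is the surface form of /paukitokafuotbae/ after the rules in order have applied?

paugidogavuotabai

Rule 1 (intervocalic voicing): /k/ is a voiceless obstruent between vowels /u/ and /i/, so it voices to [g]. /t/ is a voiceless obstruent between vowels /i/ and /o/, so it voices to [d]. /k/ is a voiceless obstruent between vowels /o/ and /a/, so it voices to [g]. /f/ is a voiceless obstruent between vowels /a/ and /u/, so it voices to [v]. /paukitokafuotbae/ → paugidogavuotbae.
Rule 2 (high vowel syncope): no segment meets the environment; /paugidogavuotbae/ is unchanged.
Rule 3 (stop-cluster a-epenthesis): /t/ and /b/ form a stop–stop cluster, so [a] is inserted between them. /paugidogavuotbae/ → paugidogavuotabae.
Rule 4 (final vowel raising): /e/ is a mid vowel in word-final position, so it raises to [i]. /paugidogavuotabae/ → paugidogavuotabai.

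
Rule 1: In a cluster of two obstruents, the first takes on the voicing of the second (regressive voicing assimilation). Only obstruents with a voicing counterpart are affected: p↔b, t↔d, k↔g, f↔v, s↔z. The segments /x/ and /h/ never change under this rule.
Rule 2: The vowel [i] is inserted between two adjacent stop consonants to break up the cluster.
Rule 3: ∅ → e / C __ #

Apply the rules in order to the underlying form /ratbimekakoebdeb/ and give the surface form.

Rule 1 (regressive voicing assimilation): /t/ precedes the voiced obstruent /b/, so it voices to [d] by assimilation. /ratbimekakoebdeb/ → radbimekakoebdeb.
Rule 2 (stop-cluster i-epenthesis): /d/ and /b/ form a stop–stop cluster, so [i] is inserted between them. /b/ and /d/ form a stop–stop cluster, so [i] is inserted between them. /radbimekakoebdeb/ → radibimekakoebideb.
Rule 3 (final e-epenthesis): the form ends in the consonant /b/, so [e] is inserted word-finally. /radibimekakoebideb/ → radibimekakoebidebe.

radibimekakoebidebe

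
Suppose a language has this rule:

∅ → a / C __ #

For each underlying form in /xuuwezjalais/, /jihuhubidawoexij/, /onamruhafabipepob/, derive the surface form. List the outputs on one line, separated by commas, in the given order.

/xuuwezjalais/: the form ends in the consonant /s/, so [a] is inserted word-finally. → [xuuwezjalaisa].
/jihuhubidawoexij/: the form ends in the consonant /j/, so [a] is inserted word-finally. → [jihuhubidawoexija].
/onamruhafabipepob/: the form ends in the consonant /b/, so [a] is inserted word-finally. → [onamruhafabipepoba].

xuuwezjalaisa, jihuhubidawoexija, onamruhafabipepoba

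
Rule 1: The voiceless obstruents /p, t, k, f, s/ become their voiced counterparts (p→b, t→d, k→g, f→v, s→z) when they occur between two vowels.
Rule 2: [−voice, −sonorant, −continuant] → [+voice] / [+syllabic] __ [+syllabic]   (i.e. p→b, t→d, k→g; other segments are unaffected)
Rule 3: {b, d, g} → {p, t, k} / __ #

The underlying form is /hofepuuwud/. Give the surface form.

Rule 1 (intervocalic voicing): /f/ is a voiceless obstruent between vowels /o/ and /e/, so it voices to [v]. /p/ is a voiceless obstruent between vowels /e/ and /u/, so it voices to [b]. /hofepuuwud/ → hovebuuwud.
Rule 2 (intervocalic voicing): no segment meets the environment; /hovebuuwud/ is unchanged.
Rule 3 (final devoicing): /d/ is a voiced stop in word-final position, so it devoices to [t]. /hovebuuwud/ → hovebuuwut.

hovebuuwut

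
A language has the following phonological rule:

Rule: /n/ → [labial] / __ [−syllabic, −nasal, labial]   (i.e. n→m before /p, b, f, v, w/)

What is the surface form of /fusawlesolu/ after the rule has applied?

fusawlesolu

No segment of /fusawlesolu/ meets the structural description of the rule, so the form surfaces unchanged.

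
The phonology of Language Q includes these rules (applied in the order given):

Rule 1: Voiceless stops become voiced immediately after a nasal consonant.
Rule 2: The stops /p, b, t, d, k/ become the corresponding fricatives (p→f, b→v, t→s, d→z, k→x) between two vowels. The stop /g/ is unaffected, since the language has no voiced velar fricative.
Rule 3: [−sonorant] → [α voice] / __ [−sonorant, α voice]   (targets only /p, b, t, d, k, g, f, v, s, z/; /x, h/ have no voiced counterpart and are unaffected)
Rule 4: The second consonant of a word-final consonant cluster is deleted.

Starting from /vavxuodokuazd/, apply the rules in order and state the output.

Rule 1 (post-nasal voicing): no segment meets the environment; /vavxuodokuazd/ is unchanged.
Rule 2 (intervocalic spirantization): /d/ is a stop between vowels /o/ and /o/, so it spirantizes to the fricative [z]. /k/ is a stop between vowels /o/ and /u/, so it spirantizes to the fricative [x]. /vavxuodokuazd/ → vavxuozoxuazd.
Rule 3 (regressive voicing assimilation): /v/ precedes the voiceless obstruent /x/, so it devoices to [f] by assimilation. /vavxuozoxuazd/ → vafxuozoxuazd.
Rule 4 (final cluster simplification): /d/ is the second consonant of a word-final cluster /zd/, so it deletes. /vafxuozoxuazd/ → vafxuozoxuaz.

vafxuozoxuaz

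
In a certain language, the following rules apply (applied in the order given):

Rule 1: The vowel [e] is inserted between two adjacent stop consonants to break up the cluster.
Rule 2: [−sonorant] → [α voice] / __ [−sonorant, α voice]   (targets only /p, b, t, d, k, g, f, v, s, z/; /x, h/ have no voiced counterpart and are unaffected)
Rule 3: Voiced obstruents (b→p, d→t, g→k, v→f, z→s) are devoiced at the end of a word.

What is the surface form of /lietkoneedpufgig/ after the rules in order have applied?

Rule 1 (stop-cluster e-epenthesis): /t/ and /k/ form a stop–stop cluster, so [e] is inserted between them. /d/ and /p/ form a stop–stop cluster, so [e] is inserted between them. /lietkoneedpufgig/ → lietekoneedepufgig.
Rule 2 (regressive voicing assimilation): /f/ precedes the voiced obstruent /g/, so it voices to [v] by assimilation. /lietekoneedepufgig/ → lietekoneedepuvgig.
Rule 3 (final devoicing): /g/ is a voiced obstruent in word-final position, so it devoices to [k]. /lietekoneedepuvgig/ → lietekoneedepuvgik.

lietekoneedepuvgik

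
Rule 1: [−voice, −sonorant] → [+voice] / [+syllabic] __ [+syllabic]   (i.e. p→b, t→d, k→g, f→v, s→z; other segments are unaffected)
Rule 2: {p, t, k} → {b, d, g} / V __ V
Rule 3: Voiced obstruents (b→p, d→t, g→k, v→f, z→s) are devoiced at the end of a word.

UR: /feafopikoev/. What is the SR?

Rule 1 (intervocalic voicing): /f/ is a voiceless obstruent between vowels /a/ and /o/, so it voices to [v]. /p/ is a voiceless obstruent between vowels /o/ and /i/, so it voices to [b]. /k/ is a voiceless obstruent between vowels /i/ and /o/, so it voices to [g]. /feafopikoev/ → feavobigoev.
Rule 2 (intervocalic voicing): no segment meets the environment; /feavobigoev/ is unchanged.
Rule 3 (final devoicing): /v/ is a voiced obstruent in word-final position, so it devoices to [f]. /feavobigoev/ → feavobigoef.

feavobigoef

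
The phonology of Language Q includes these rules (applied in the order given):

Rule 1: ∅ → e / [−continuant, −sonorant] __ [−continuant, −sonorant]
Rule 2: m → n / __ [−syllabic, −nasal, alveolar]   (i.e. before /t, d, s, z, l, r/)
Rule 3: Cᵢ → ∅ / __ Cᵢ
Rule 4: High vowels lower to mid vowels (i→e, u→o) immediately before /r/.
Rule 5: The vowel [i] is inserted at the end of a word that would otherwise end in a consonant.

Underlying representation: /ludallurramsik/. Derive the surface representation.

ludaloransiki

Rule 1 (stop-cluster e-epenthesis): no segment meets the environment; /ludallurramsik/ is unchanged.
Rule 2 (nasal place assimilation): /m/ precedes the alveolar consonant /s/, so it assimilates in place to [n]. /ludallurramsik/ → ludallurransik.
Rule 3 (degemination): /ll/ is a geminate; the first /l/ deletes. /rr/ is a geminate; the first /r/ deletes. /ludallurransik/ → ludaluransik.
Rule 4 (pre-rhotic lowering): /u/ is a high vowel immediately before /r/, so it lowers to [o]. /ludaluransik/ → ludaloransik.
Rule 5 (final i-epenthesis): the form ends in the consonant /k/, so [i] is inserted word-finally. /ludaloransik/ → ludaloransiki.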